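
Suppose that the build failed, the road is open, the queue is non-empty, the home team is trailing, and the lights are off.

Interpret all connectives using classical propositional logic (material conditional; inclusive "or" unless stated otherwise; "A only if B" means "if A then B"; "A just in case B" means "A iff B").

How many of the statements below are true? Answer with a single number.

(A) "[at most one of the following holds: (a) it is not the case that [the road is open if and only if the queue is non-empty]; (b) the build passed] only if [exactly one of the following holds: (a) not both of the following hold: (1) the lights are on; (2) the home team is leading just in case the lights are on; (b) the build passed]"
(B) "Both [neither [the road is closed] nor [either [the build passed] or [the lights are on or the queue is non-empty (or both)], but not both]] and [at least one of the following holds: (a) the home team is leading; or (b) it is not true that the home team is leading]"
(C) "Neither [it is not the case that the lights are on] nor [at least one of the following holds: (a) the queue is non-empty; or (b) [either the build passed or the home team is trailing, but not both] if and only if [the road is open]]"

1

Let Q = "the road is closed" (F), R = "the queue is empty" (F), P = "the build passed" (F), U = "the lights are on" (F), S = "the home team is leading" (F).

(A): This is (~(~Q <-> ~R) nand P) -> ((U nand (S <-> U)) xor P).

~Q = ~F = T
~R = ~F = T
~Q <-> ~R = T <-> T = T
~(~Q <-> ~R) = ~T = F
~(~Q <-> ~R) nand P = F nand F = T
S <-> U = F <-> F = T
U nand (S <-> U) = F nand T = T
(U nand (S <-> U)) xor P = T xor F = T
(~(~Q <-> ~R) nand P) -> ((U nand (S <-> U)) xor P) = T -> T = T
Thus (A) is true.

(B): In symbols: (Q nor (P xor (U | ~R))) & (S | ~S)

~R = ~F = T
U | ~R = F | T = T
P xor (U | ~R) = F xor T = T
Q nor (P xor (U | ~R)) = F nor T = F
~S = ~F = T
S | ~S = F | T = T
(Q nor (P xor (U | ~R))) & (S | ~S) = F & T = F
So (B) is false.

(C): This is ~U nor (~R | ((P xor ~S) <-> ~Q)).

~U = ~F = T
~R = ~F = T
~S = ~F = T
P xor ~S = F xor T = T
~Q = ~F = T
(P xor ~S) <-> ~Q = T <-> T = T
~R | ((P xor ~S) <-> ~Q) = T | T = T
~U nor (~R | ((P xor ~S) <-> ~Q)) = T nor T = F
Hence (C) is false.

1 of the 3 statements is true ((A)).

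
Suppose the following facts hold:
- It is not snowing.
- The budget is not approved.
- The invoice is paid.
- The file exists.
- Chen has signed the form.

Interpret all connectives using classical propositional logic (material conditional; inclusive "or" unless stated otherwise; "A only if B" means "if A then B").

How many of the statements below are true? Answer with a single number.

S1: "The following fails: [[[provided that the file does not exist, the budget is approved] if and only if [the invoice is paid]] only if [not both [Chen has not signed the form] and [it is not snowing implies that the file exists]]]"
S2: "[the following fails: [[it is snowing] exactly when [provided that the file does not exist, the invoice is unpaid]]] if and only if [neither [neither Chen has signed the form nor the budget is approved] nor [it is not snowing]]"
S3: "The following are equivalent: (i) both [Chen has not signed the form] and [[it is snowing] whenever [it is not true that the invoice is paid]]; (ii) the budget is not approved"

0

Let P = "the file exists" (T), G = "the budget is approved" (F), V = "the invoice is paid" (T), S = "Chen has signed the form" (T), R = "it is snowing" (F).

S1: In symbols: ¬(((¬P → G) ↔ V) → (¬S ↑ (¬R → P)))

¬P = ¬T = F
¬P → G = F → F = T
(¬P → G) ↔ V = T ↔ T = T
¬S = ¬T = F
¬R = ¬F = T
¬R → P = T → T = T
¬S ↑ (¬R → P) = F ↑ T = T
((¬P → G) ↔ V) → (¬S ↑ (¬R → P)) = T → T = T
¬(((¬P → G) ↔ V) → (¬S ↑ (¬R → P))) = ¬T = F
Hence S1 is false.

S2: In symbols: ¬(R ↔ (¬P → ¬V)) ↔ ((S ↓ G) ↓ ¬R)

¬P = ¬T = F
¬V = ¬T = F
¬P → ¬V = F → F = T
R ↔ (¬P → ¬V) = F ↔ T = F
¬(R ↔ (¬P → ¬V)) = ¬F = T
S ↓ G = T ↓ F = F
¬R = ¬F = T
(S ↓ G) ↓ ¬R = F ↓ T = F
¬(R ↔ (¬P → ¬V)) ↔ ((S ↓ G) ↓ ¬R) = T ↔ F = F
Thus S2 is false.

S3: Formalization: (¬S ∧ (¬V → R)) ↔ ¬G

¬S = ¬T = F
¬V = ¬T = F
¬V → R = F → F = T
¬S ∧ (¬V → R) = F ∧ T = F
¬G = ¬F = T
(¬S ∧ (¬V → R)) ↔ ¬G = F ↔ T = F
So S3 is false.

True statements: 0 (none).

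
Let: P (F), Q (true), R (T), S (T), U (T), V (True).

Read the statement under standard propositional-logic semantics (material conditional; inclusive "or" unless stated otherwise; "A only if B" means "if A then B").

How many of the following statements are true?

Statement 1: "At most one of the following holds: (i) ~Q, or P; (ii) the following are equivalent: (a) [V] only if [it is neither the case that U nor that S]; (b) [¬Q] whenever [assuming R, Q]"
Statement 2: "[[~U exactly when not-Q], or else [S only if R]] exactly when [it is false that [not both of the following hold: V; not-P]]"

2

Statement 1: This is (~Q | P) nand ((V -> (U nor S)) <-> ((R -> Q) -> ~Q)).

~Q = ~T = F
~Q | P = F | F = F
U nor S = T nor T = F
V -> (U nor S) = T -> F = F
R -> Q = T -> T = T
~Q = ~T = F
(R -> Q) -> ~Q = T -> F = F
(V -> (U nor S)) <-> ((R -> Q) -> ~Q) = F <-> F = T
(~Q | P) nand ((V -> (U nor S)) <-> ((R -> Q) -> ~Q)) = F nand T = T
So Statement 1 is true.

Statement 2: In symbols: ((~U <-> ~Q) | (S -> R)) <-> ~(V nand ~P)

~U = ~T = F
~Q = ~T = F
~U <-> ~Q = F <-> F = T
S -> R = T -> T = T
(~U <-> ~Q) | (S -> R) = T | T = T
~P = ~F = T
V nand ~P = T nand T = F
~(V nand ~P) = ~F = T
((~U <-> ~Q) | (S -> R)) <-> ~(V nand ~P) = T <-> T = T
Thus Statement 2 is true.

2 of the 2 statements are true (Statement 1, Statement 2).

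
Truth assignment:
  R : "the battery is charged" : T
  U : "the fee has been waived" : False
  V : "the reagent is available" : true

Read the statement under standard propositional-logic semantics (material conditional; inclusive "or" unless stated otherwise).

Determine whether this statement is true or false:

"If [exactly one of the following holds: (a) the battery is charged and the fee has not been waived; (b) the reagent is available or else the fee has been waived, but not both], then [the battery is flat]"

True.

Formalization: ((R & ~U) xor (V xor U)) -> ~R

~U = ~F = T
R & ~U = T & T = T
V xor U = T xor F = T
(R & ~U) xor (V xor U) = T xor T = F
~R = ~T = F
((R & ~U) xor (V xor U)) -> ~R = F -> F = T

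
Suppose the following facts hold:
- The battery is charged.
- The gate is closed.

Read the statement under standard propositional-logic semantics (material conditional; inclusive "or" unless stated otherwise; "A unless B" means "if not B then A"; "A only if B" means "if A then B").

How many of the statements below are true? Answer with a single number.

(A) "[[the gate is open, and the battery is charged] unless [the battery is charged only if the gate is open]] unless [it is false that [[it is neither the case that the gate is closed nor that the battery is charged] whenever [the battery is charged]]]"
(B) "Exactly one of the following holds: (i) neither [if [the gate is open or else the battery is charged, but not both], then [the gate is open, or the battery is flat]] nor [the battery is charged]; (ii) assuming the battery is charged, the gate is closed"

2

Let Q = "the gate is open" (F), P = "the battery is charged" (T).

(A): In symbols: ((Q ∧ P) ∨ (P → Q)) ∨ ¬(P → (¬Q ↓ P))

Q ∧ P = F ∧ T = F
P → Q = T → F = F
(Q ∧ P) ∨ (P → Q) = F ∨ F = F
¬Q = ¬F = T
¬Q ↓ P = T ↓ T = F
P → (¬Q ↓ P) = T → F = F
¬(P → (¬Q ↓ P)) = ¬F = T
((Q ∧ P) ∨ (P → Q)) ∨ ¬(P → (¬Q ↓ P)) = F ∨ T = T
Thus (A) is true.

(B): This is (((Q ⊕ P) → (Q ∨ ¬P)) ↓ P) ⊕ (P → ¬Q).

Q ⊕ P = F ⊕ T = T
¬P = ¬T = F
Q ∨ ¬P = F ∨ F = F
(Q ⊕ P) → (Q ∨ ¬P) = T → F = F
((Q ⊕ P) → (Q ∨ ¬P)) ↓ P = F ↓ T = F
¬Q = ¬F = T
P → ¬Q = T → T = T
(((Q ⊕ P) → (Q ∨ ¬P)) ↓ P) ⊕ (P → ¬Q) = F ⊕ T = T
Thus (B) is true.

2 of the 2 statements are true ((A), (B)).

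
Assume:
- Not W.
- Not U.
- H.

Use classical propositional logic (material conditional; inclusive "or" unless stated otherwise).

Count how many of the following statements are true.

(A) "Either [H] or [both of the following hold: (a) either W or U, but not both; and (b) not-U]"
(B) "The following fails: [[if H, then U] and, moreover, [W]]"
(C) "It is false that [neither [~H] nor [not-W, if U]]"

3

(A): Parsed as H or ((W xor U) and not U)

W xor U = False xor False = False
not U = not False = True
(W xor U) and not U = False and True = False
H or ((W xor U) and not U) = True or False = True
Thus (A) is true.

(B): Formalization: not ((H -> U) and W)

H -> U = True -> False = False
(H -> U) and W = False and False = False
not ((H -> U) and W) = not False = True
So (B) is true.

(C): Parsed as not (not H nor (U -> not W))

not H = not True = False
not W = not False = True
U -> not W = False -> True = True
not H nor (U -> not W) = False nor True = False
not (not H nor (U -> not W)) = not False = True
Hence (C) is true.

3 of the 3 statements are true.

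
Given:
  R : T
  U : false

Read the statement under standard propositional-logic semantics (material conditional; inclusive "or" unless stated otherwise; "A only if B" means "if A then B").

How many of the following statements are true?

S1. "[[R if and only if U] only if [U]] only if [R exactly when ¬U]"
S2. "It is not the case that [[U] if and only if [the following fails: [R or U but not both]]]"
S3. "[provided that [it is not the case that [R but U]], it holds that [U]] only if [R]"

S1: Parsed as ((R ↔ U) → U) → (R ↔ ¬U)

R ↔ U = T ↔ F = F
(R ↔ U) → U = F → F = T
¬U = ¬F = T
R ↔ ¬U = T ↔ T = T
((R ↔ U) → U) → (R ↔ ¬U) = T → T = T
Thus S1 is true.

S2: In symbols: ¬(U ↔ ¬(R ⊕ U))

R ⊕ U = T ⊕ F = T
¬(R ⊕ U) = ¬T = F
U ↔ ¬(R ⊕ U) = F ↔ F = T
¬(U ↔ ¬(R ⊕ U)) = ¬T = F
Thus S2 is false.

S3: In symbols: (¬(R ∧ U) → U) → R

R ∧ U = T ∧ F = F
¬(R ∧ U) = ¬F = T
¬(R ∧ U) → U = T → F = F
(¬(R ∧ U) → U) → R = F → T = T
Thus S3 is true.

True statements: 2.

2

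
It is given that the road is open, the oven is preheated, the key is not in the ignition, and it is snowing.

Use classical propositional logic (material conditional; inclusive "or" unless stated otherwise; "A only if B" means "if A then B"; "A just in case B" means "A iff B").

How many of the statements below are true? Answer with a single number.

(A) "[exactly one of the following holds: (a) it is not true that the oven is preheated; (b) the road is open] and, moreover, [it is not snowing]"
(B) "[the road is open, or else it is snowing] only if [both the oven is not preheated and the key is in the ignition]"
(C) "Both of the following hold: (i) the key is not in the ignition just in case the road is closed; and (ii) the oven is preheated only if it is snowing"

Let Q = "the oven is preheated" (T), P = "the road is closed" (F), S = "it is snowing" (T), R = "the key is in the ignition" (F).

(A): In symbols: (¬Q ⊕ ¬P) ∧ ¬S

¬Q = ¬T = F
¬P = ¬F = T
¬Q ⊕ ¬P = F ⊕ T = T
¬S = ¬T = F
(¬Q ⊕ ¬P) ∧ ¬S = T ∧ F = F
Hence (A) is false.

(B): In symbols: (¬P ∨ S) → (¬Q ∧ R)

¬P = ¬F = T
¬P ∨ S = T ∨ T = T
¬Q = ¬T = F
¬Q ∧ R = F ∧ F = F
(¬P ∨ S) → (¬Q ∧ R) = T → F = F
Thus (B) is false.

(C): Formalization: (¬R ↔ P) ∧ (Q → S)

¬R = ¬F = T
¬R ↔ P = T ↔ F = F
Q → S = T → T = T
(¬R ↔ P) ∧ (Q → S) = F ∧ T = F
Hence (C) is false.

True statements: 0 (none).

0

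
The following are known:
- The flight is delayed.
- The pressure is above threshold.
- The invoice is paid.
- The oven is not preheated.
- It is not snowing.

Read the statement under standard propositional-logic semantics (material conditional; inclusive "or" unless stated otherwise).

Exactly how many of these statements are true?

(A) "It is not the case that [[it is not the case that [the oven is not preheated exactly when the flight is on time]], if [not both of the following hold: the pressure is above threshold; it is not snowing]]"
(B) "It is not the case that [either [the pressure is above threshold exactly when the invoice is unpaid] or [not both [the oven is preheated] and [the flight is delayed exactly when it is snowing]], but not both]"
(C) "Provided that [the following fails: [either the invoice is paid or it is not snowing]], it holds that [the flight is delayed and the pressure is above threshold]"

1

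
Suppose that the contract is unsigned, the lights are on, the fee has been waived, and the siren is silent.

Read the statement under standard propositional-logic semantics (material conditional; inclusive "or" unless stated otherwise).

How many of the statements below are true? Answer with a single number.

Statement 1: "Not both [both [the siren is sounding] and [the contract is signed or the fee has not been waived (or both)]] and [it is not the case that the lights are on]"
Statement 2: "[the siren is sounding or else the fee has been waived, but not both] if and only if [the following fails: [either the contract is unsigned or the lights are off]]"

Let S = "the siren is sounding" (F), P = "the contract is signed" (F), R = "the fee has been waived" (T), Q = "the lights are on" (T).

Statement 1: Formalization: (S ∧ (P ∨ ¬R)) ↑ ¬Q

¬R = ¬T = F
P ∨ ¬R = F ∨ F = F
S ∧ (P ∨ ¬R) = F ∧ F = F
¬Q = ¬T = F
(S ∧ (P ∨ ¬R)) ↑ ¬Q = F ↑ F = T
Hence Statement 1 is true.

Statement 2: In symbols: (S ⊕ R) ↔ ¬(¬P ∨ ¬Q)

S ⊕ R = F ⊕ T = T
¬P = ¬F = T
¬Q = ¬T = F
¬P ∨ ¬Q = T ∨ F = T
¬(¬P ∨ ¬Q) = ¬T = F
(S ⊕ R) ↔ ¬(¬P ∨ ¬Q) = T ↔ F = F
Thus Statement 2 is false.

Count: 1.

1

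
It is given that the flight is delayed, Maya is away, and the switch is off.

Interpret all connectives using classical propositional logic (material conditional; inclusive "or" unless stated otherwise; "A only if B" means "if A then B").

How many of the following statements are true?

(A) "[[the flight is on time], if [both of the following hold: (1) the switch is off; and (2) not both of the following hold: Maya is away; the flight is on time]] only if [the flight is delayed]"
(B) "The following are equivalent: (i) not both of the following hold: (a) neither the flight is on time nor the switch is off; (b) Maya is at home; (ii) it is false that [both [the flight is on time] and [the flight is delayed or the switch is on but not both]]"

2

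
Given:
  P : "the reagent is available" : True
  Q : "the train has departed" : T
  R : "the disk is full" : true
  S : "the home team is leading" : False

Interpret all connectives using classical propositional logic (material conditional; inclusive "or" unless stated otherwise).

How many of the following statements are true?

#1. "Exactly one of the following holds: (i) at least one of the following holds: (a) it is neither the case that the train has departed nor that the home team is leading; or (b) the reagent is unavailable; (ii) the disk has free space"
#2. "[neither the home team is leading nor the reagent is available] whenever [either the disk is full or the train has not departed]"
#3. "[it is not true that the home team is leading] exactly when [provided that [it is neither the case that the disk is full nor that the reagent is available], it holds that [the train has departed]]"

1

#1: This is ((Q nor S) or not P) xor not R.

Q nor S = True nor False = False
not P = not True = False
(Q nor S) or not P = False or False = False
not R = not True = False
((Q nor S) or not P) xor not R = False xor False = False
Hence #1 is false.

#2: Parsed as (R or not Q) -> (S nor P)

not Q = not True = False
R or not Q = True or False = True
S nor P = False nor True = False
(R or not Q) -> (S nor P) = True -> False = False
Thus #2 is false.

#3: This is not S iff ((R nor P) -> Q).

not S = not False = True
R nor P = True nor True = False
(R nor P) -> Q = False -> True = True
not S iff ((R nor P) -> Q) = True iff True = True
So #3 is true.

True statements: 1 (#3).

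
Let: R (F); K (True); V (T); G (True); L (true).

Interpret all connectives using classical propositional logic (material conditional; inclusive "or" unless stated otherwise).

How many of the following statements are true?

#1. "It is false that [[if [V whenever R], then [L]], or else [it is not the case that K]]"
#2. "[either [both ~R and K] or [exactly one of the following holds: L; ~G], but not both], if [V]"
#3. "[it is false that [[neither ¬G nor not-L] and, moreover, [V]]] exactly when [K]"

0

#1: In symbols: ~(((R -> V) -> L) | ~K)

R -> V = F -> T = T
(R -> V) -> L = T -> T = T
~K = ~T = F
((R -> V) -> L) | ~K = T | F = T
~(((R -> V) -> L) | ~K) = ~T = F
So #1 is false.

#2: Parsed as V -> ((~R & K) xor (L xor ~G))

~R = ~F = T
~R & K = T & T = T
~G = ~T = F
L xor ~G = T xor F = T
(~R & K) xor (L xor ~G) = T xor T = F
V -> ((~R & K) xor (L xor ~G)) = T -> F = F
Hence #2 is false.

#3: Parsed as ~((~G nor ~L) & V) <-> K

~G = ~T = F
~L = ~T = F
~G nor ~L = F nor F = T
(~G nor ~L) & V = T & T = T
~((~G nor ~L) & V) = ~T = F
~((~G nor ~L) & V) <-> K = F <-> T = F
Thus #3 is false.

True statements: 0 (none).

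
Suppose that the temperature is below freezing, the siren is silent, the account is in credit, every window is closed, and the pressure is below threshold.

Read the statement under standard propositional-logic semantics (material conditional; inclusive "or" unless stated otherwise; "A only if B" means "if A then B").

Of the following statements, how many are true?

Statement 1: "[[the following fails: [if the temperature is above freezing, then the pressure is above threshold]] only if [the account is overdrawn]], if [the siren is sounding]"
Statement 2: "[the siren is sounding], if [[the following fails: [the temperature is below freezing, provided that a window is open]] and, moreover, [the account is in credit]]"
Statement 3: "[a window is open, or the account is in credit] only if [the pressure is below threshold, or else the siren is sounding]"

Let Q = "the siren is sounding" (F), P = "the temperature is below freezing" (T), U = "the pressure is above threshold" (F), R = "the account is overdrawn" (F), S = "a window is open" (F).

Statement 1: Parsed as Q -> (~(~P -> U) -> R)

~P = ~T = F
~P -> U = F -> F = T
~(~P -> U) = ~T = F
~(~P -> U) -> R = F -> F = T
Q -> (~(~P -> U) -> R) = F -> T = T
Thus Statement 1 is true.

Statement 2: This is (~(S -> P) & ~R) -> Q.

S -> P = F -> T = T
~(S -> P) = ~T = F
~R = ~F = T
~(S -> P) & ~R = F & T = F
(~(S -> P) & ~R) -> Q = F -> F = T
Hence Statement 2 is true.

Statement 3: In symbols: (S | ~R) -> (~U | Q)

~R = ~F = T
S | ~R = F | T = T
~U = ~F = T
~U | Q = T | F = T
(S | ~R) -> (~U | Q) = T -> T = T
Thus Statement 3 is true.

Count: 3.

3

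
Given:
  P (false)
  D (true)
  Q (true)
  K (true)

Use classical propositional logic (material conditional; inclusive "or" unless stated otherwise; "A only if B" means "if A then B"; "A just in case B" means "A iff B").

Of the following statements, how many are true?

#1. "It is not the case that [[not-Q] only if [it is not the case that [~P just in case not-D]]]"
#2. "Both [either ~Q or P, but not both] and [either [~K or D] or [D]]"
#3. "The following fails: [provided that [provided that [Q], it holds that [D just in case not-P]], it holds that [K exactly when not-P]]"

#1: Formalization: not (not Q -> not (not P iff not D))

not Q = not True = False
not P = not False = True
not D = not True = False
not P iff not D = True iff False = False
not (not P iff not D) = not False = True
not Q -> not (not P iff not D) = False -> True = True
not (not Q -> not (not P iff not D)) = not True = False
Thus #1 is false.

#2: Formalization: (not Q xor P) and ((not K or D) or D)

not Q = not True = False
not Q xor P = False xor False = False
not K = not True = False
not K or D = False or True = True
(not K or D) or D = True or True = True
(not Q xor P) and ((not K or D) or D) = False and True = False
Thus #2 is false.

#3: Parsed as not ((Q -> (D iff not P)) -> (K iff not P))

not P = not False = True
D iff not P = True iff True = True
Q -> (D iff not P) = True -> True = True
not P = not False = True
K iff not P = True iff True = True
(Q -> (D iff not P)) -> (K iff not P) = True -> True = True
not ((Q -> (D iff not P)) -> (K iff not P)) = not True = False
Thus #3 is false.

0 of the 3 statements are true (none).

0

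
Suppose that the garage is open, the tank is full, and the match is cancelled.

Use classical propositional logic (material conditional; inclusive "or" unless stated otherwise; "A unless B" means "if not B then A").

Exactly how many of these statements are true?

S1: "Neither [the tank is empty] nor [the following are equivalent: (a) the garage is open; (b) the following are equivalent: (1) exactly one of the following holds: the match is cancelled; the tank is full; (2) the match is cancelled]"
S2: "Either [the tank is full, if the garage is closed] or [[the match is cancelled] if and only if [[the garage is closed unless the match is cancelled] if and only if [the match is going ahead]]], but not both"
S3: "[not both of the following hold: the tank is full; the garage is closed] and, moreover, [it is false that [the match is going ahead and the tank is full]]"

3

Let G = "the tank is full" (T), W = "the garage is closed" (F), L = "the match is cancelled" (T).

S1: This is ¬G ↓ (¬W ↔ ((L ⊕ G) ↔ L)).

¬G = ¬T = F
¬W = ¬F = T
L ⊕ G = T ⊕ T = F
(L ⊕ G) ↔ L = F ↔ T = F
¬W ↔ ((L ⊕ G) ↔ L) = T ↔ F = F
¬G ↓ (¬W ↔ ((L ⊕ G) ↔ L)) = F ↓ F = T
So S1 is true.

S2: Parsed as (W → G) ⊕ (L ↔ ((W ∨ L) ↔ ¬L))

W → G = F → T = T
W ∨ L = F ∨ T = T
¬L = ¬T = F
(W ∨ L) ↔ ¬L = T ↔ F = F
L ↔ ((W ∨ L) ↔ ¬L) = T ↔ F = F
(W → G) ⊕ (L ↔ ((W ∨ L) ↔ ¬L)) = T ⊕ F = T
Hence S2 is true.

S3: This is (G ↑ W) ∧ ¬(¬L ∧ G).

G ↑ W = T ↑ F = T
¬L = ¬T = F
¬L ∧ G = F ∧ T = F
¬(¬L ∧ G) = ¬F = T
(G ↑ W) ∧ ¬(¬L ∧ G) = T ∧ T = T
So S3 is true.

3 of the 3 statements are true.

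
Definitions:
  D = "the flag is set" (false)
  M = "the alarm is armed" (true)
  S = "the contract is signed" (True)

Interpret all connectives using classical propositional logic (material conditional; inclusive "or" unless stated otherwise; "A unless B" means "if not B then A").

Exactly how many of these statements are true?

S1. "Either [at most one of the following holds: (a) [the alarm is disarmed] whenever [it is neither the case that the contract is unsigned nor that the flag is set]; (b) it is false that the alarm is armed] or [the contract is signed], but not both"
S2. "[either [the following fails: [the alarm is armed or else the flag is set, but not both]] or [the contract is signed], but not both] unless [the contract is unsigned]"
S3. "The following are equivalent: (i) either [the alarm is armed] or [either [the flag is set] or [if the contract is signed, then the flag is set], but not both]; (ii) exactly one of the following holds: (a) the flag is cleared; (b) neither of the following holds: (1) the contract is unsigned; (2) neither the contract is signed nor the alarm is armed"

S1: Parsed as (((~S nor D) -> ~M) nand ~M) xor S

~S = ~T = F
~S nor D = F nor F = T
~M = ~T = F
(~S nor D) -> ~M = T -> F = F
~M = ~T = F
((~S nor D) -> ~M) nand ~M = F nand F = T
(((~S nor D) -> ~M) nand ~M) xor S = T xor T = F
So S1 is false.

S2: Formalization: (~(M xor D) xor S) | ~S

M xor D = T xor F = T
~(M xor D) = ~T = F
~(M xor D) xor S = F xor T = T
~S = ~T = F
(~(M xor D) xor S) | ~S = T | F = T
Thus S2 is true.

S3: This is (M | (D xor (S -> D))) <-> (~D xor (~S nor (S nor M))).

S -> D = T -> F = F
D xor (S -> D) = F xor F = F
M | (D xor (S -> D)) = T | F = T
~D = ~F = T
~S = ~T = F
S nor M = T nor T = F
~S nor (S nor M) = F nor F = T
~D xor (~S nor (S nor M)) = T xor T = F
(M | (D xor (S -> D))) <-> (~D xor (~S nor (S nor M))) = T <-> F = F
Thus S3 is false.

True statements: 1 (S2).

1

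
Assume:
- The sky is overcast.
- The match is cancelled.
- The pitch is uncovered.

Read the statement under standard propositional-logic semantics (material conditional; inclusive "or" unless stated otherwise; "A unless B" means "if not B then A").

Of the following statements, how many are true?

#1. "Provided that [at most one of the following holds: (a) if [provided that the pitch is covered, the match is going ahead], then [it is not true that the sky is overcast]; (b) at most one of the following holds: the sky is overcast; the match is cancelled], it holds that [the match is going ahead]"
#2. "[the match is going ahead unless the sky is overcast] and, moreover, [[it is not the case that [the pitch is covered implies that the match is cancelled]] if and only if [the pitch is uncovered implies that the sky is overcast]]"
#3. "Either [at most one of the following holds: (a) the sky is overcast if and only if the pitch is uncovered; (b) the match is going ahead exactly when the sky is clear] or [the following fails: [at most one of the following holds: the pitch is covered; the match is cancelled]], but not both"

Let U = "the pitch is covered" (F), Q = "the match is cancelled" (T), S = "the sky is overcast" (T).

#1: This is (((U → ¬Q) → ¬S) ↑ (S ↑ Q)) → ¬Q.

¬Q = ¬T = F
U → ¬Q = F → F = T
¬S = ¬T = F
(U → ¬Q) → ¬S = T → F = F
S ↑ Q = T ↑ T = F
((U → ¬Q) → ¬S) ↑ (S ↑ Q) = F ↑ F = T
¬Q = ¬T = F
(((U → ¬Q) → ¬S) ↑ (S ↑ Q)) → ¬Q = T → F = F
Hence #1 is false.

#2: Parsed as (¬Q ∨ S) ∧ (¬(U → Q) ↔ (¬U → S))

¬Q = ¬T = F
¬Q ∨ S = F ∨ T = T
U → Q = F → T = T
¬(U → Q) = ¬T = F
¬U = ¬F = T
¬U → S = T → T = T
¬(U → Q) ↔ (¬U → S) = F ↔ T = F
(¬Q ∨ S) ∧ (¬(U → Q) ↔ (¬U → S)) = T ∧ F = F
So #2 is false.

#3: In symbols: ((S ↔ ¬U) ↑ (¬Q ↔ ¬S)) ⊕ ¬(U ↑ Q)

¬U = ¬F = T
S ↔ ¬U = T ↔ T = T
¬Q = ¬T = F
¬S = ¬T = F
¬Q ↔ ¬S = F ↔ F = T
(S ↔ ¬U) ↑ (¬Q ↔ ¬S) = T ↑ T = F
U ↑ Q = F ↑ T = T
¬(U ↑ Q) = ¬T = F
((S ↔ ¬U) ↑ (¬Q ↔ ¬S)) ⊕ ¬(U ↑ Q) = F ⊕ F = F
Thus #3 is false.

0 of the 3 statements are true (none).

0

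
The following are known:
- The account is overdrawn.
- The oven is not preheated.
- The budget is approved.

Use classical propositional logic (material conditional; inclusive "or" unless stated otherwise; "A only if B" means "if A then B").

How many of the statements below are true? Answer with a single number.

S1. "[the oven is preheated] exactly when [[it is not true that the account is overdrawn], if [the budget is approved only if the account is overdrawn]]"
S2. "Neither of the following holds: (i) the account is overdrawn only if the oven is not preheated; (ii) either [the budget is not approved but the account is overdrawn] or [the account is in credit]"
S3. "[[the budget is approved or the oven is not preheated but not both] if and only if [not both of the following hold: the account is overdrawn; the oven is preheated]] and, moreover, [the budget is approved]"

Let K = "the oven is preheated" (False), R = "the budget is approved" (True), M = "the account is overdrawn" (True).

S1: Parsed as K iff ((R -> M) -> not M)

R -> M = True -> True = True
not M = not True = False
(R -> M) -> not M = True -> False = False
K iff ((R -> M) -> not M) = False iff False = True
So S1 is true.

S2: Formalization: (M -> not K) nor ((not R and M) or not M)

not K = not False = True
M -> not K = True -> True = True
not R = not True = False
not R and M = False and True = False
not M = not True = False
(not R and M) or not M = False or False = False
(M -> not K) nor ((not R and M) or not M) = True nor False = False
So S2 is false.

S3: Formalization: ((R xor not K) iff (M nand K)) and R

not K = not False = True
R xor not K = True xor True = False
M nand K = True nand False = True
(R xor not K) iff (M nand K) = False iff True = False
((R xor not K) iff (M nand K)) and R = False and True = False
Hence S3 is false.

Count: 1.

1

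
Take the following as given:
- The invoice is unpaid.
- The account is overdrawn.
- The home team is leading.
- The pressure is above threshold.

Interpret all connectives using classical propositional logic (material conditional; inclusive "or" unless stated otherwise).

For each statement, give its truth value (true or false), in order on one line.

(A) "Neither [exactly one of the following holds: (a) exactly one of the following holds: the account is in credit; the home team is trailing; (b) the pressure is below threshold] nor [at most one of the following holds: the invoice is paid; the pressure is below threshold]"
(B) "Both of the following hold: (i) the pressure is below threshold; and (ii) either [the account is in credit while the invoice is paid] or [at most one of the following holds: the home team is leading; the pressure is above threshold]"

(A) False; (B) False

Let Q = "the account is overdrawn" (T), R = "the home team is leading" (T), S = "the pressure is above threshold" (T), P = "the invoice is paid" (F).

(A): In symbols: ((~Q xor ~R) xor ~S) nor (P nand ~S)

~Q = ~T = F
~R = ~T = F
~Q xor ~R = F xor F = F
~S = ~T = F
(~Q xor ~R) xor ~S = F xor F = F
~S = ~T = F
P nand ~S = F nand F = T
((~Q xor ~R) xor ~S) nor (P nand ~S) = F nor T = F
Hence (A) is false.

(B): In symbols: ~S & ((~Q & P) | (R nand S))

~S = ~T = F
~Q = ~T = F
~Q & P = F & F = F
R nand S = T nand T = F
(~Q & P) | (R nand S) = F | F = F
~S & ((~Q & P) | (R nand S)) = F & F = F
Hence (B) is false.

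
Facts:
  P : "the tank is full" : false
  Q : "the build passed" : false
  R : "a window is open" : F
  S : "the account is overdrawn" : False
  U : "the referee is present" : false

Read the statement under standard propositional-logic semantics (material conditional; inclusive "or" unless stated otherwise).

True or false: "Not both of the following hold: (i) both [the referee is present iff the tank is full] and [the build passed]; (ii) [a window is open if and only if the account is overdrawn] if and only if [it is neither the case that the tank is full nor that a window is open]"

Formalization: ((U <-> P) & Q) nand ((R <-> S) <-> (P nor R))

U <-> P = F <-> F = T
(U <-> P) & Q = T & F = F
R <-> S = F <-> F = T
P nor R = F nor F = T
(R <-> S) <-> (P nor R) = T <-> T = T
((U <-> P) & Q) nand ((R <-> S) <-> (P nor R)) = F nand T = T

True.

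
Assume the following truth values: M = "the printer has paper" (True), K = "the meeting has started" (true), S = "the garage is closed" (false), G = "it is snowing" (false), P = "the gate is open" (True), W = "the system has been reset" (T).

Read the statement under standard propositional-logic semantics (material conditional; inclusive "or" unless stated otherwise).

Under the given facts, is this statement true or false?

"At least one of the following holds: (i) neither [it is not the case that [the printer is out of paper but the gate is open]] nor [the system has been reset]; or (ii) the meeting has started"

In symbols: (not (not M and P) nor W) or K

not M = not True = False
not M and P = False and True = False
not (not M and P) = not False = True
not (not M and P) nor W = True nor True = False
(not (not M and P) nor W) or K = False or True = True

True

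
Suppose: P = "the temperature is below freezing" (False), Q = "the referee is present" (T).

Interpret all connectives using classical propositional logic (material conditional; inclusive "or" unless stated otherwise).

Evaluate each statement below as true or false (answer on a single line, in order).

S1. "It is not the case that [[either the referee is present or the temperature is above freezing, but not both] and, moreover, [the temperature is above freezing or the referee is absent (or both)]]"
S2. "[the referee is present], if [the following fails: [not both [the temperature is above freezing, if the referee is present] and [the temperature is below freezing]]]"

S1: This is ~((Q xor ~P) & (~P | ~Q)).

~P = ~F = T
Q xor ~P = T xor T = F
~P = ~F = T
~Q = ~T = F
~P | ~Q = T | F = T
(Q xor ~P) & (~P | ~Q) = F & T = F
~((Q xor ~P) & (~P | ~Q)) = ~F = T
Thus S1 is true.

S2: This is ~((Q -> ~P) nand P) -> Q.

~P = ~F = T
Q -> ~P = T -> T = T
(Q -> ~P) nand P = T nand F = T
~((Q -> ~P) nand P) = ~T = F
~((Q -> ~P) nand P) -> Q = F -> T = T
Thus S2 is true.

S1 True; S2 True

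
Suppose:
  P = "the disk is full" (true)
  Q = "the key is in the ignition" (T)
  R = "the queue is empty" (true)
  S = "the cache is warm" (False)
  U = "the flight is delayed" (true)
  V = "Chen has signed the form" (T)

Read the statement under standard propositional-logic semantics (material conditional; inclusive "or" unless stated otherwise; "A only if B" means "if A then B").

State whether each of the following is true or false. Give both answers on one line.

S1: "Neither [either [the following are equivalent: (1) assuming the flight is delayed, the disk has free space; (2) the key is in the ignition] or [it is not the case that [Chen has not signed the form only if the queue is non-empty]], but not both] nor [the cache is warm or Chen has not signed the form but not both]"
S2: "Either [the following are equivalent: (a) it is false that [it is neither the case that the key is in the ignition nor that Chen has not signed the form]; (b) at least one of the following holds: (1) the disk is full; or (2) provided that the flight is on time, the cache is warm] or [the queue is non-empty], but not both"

S1: This is (((U -> not P) iff Q) xor not (not V -> not R)) nor (S xor not V).

not P = not True = False
U -> not P = True -> False = False
(U -> not P) iff Q = False iff True = False
not V = not True = False
not R = not True = False
not V -> not R = False -> False = True
not (not V -> not R) = not True = False
((U -> not P) iff Q) xor not (not V -> not R) = False xor False = False
not V = not True = False
S xor not V = False xor False = False
(((U -> not P) iff Q) xor not (not V -> not R)) nor (S xor not V) = False nor False = True
So S1 is true.

S2: Parsed as (not (Q nor not V) iff (P or (not U -> S))) xor not R

not V = not True = False
Q nor not V = True nor False = False
not (Q nor not V) = not False = True
not U = not True = False
not U -> S = False -> False = True
P or (not U -> S) = True or True = True
not (Q nor not V) iff (P or (not U -> S)) = True iff True = True
not R = not True = False
(not (Q nor not V) iff (P or (not U -> S))) xor not R = True xor False = True
So S2 is true.

S1 T / S2 T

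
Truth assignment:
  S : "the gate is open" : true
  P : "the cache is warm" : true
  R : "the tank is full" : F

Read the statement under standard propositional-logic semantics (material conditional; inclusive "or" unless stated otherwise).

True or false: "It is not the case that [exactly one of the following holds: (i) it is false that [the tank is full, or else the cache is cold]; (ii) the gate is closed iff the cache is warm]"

false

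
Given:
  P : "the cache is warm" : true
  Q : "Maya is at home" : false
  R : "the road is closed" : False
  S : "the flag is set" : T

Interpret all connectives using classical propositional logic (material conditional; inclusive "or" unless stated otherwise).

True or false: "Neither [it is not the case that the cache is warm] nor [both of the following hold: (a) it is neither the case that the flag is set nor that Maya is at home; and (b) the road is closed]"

True

In symbols: not P nor ((S nor Q) and R)

not P = not True = False
S nor Q = True nor False = False
(S nor Q) and R = False and False = False
not P nor ((S nor Q) and R) = False nor False = True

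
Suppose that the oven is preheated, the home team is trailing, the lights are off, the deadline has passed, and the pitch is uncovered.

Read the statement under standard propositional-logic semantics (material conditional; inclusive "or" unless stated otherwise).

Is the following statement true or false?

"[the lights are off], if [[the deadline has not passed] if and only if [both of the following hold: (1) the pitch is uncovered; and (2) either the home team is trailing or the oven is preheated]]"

The statement is true.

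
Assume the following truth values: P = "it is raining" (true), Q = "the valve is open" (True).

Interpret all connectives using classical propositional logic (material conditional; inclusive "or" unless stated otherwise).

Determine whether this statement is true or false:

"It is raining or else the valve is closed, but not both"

This is P xor ~Q.

~Q = ~T = F
P xor ~Q = T xor F = T

True.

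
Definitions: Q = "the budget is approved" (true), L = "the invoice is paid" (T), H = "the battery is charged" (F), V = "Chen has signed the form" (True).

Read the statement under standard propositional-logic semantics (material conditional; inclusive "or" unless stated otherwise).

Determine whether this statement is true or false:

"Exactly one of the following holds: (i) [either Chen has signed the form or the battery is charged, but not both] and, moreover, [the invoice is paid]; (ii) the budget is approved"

false

Formalization: ((V ⊕ H) ∧ L) ⊕ Q

V ⊕ H = T ⊕ F = T
(V ⊕ H) ∧ L = T ∧ T = T
((V ⊕ H) ∧ L) ⊕ Q = T ⊕ T = F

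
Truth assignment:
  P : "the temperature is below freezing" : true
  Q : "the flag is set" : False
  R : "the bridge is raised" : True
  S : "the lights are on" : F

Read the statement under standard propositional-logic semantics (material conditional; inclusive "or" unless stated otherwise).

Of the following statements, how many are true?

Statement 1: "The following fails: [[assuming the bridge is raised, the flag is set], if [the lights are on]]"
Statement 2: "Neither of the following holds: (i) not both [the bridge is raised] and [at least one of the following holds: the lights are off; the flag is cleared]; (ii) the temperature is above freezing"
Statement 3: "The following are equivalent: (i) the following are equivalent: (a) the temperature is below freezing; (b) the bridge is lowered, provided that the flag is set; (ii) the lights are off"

Statement 1: Formalization: ~(S -> (R -> Q))

R -> Q = T -> F = F
S -> (R -> Q) = F -> F = T
~(S -> (R -> Q)) = ~T = F
Hence Statement 1 is false.

Statement 2: In symbols: (R nand (~S | ~Q)) nor ~P

~S = ~F = T
~Q = ~F = T
~S | ~Q = T | T = T
R nand (~S | ~Q) = T nand T = F
~P = ~T = F
(R nand (~S | ~Q)) nor ~P = F nor F = T
Thus Statement 2 is true.

Statement 3: In symbols: (P <-> (Q -> ~R)) <-> ~S

~R = ~T = F
Q -> ~R = F -> F = T
P <-> (Q -> ~R) = T <-> T = T
~S = ~F = T
(P <-> (Q -> ~R)) <-> ~S = T <-> T = T
Thus Statement 3 is true.

True statements: 2 (Statement 2, Statement 3).

2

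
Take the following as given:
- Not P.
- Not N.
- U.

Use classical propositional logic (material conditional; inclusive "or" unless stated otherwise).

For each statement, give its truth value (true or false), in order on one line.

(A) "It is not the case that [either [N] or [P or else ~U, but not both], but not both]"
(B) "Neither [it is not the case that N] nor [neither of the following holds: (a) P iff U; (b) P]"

(A): Formalization: not (N xor (P xor not U))

not U = not True = False
P xor not U = False xor False = False
N xor (P xor not U) = False xor False = False
not (N xor (P xor not U)) = not False = True
Thus (A) is true.

(B): Formalization: not N nor ((P iff U) nor P)

not N = not False = True
P iff U = False iff True = False
(P iff U) nor P = False nor False = True
not N nor ((P iff U) nor P) = True nor True = False
Thus (B) is false.

(A) true; (B) false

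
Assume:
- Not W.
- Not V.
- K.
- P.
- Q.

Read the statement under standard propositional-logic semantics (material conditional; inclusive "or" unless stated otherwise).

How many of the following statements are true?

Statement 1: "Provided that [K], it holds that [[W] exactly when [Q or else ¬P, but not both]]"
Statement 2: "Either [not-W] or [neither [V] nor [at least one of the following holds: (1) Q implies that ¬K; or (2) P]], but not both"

Statement 1: Parsed as K -> (W <-> (Q xor ~P))

~P = ~T = F
Q xor ~P = T xor F = T
W <-> (Q xor ~P) = F <-> T = F
K -> (W <-> (Q xor ~P)) = T -> F = F
So Statement 1 is false.

Statement 2: This is ~W xor (V nor ((Q -> ~K) | P)).

~W = ~F = T
~K = ~T = F
Q -> ~K = T -> F = F
(Q -> ~K) | P = F | T = T
V nor ((Q -> ~K) | P) = F nor T = F
~W xor (V nor ((Q -> ~K) | P)) = T xor F = T
Hence Statement 2 is true.

Count: 1.

1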